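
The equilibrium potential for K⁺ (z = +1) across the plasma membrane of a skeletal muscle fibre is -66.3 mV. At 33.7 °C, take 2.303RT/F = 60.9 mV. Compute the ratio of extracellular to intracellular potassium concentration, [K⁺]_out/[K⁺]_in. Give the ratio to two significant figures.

log₁₀([out]/[in]) = E·z/(60.9) = -66.3 × 1 / 60.9 = -1.0887
[out]/[in] = 10^(-1.0887) = 0.08153

0.082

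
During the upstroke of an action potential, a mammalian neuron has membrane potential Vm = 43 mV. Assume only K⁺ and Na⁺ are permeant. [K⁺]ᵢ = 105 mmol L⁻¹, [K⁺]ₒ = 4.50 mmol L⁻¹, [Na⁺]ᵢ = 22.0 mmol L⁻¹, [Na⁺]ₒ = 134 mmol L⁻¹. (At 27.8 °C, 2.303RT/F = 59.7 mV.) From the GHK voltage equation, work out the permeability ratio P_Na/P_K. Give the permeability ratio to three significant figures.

29.6

Let α = P_Na/P_K. GHK: Vm = 59.7·log₁₀[(Kₒ + α·Naₒ)/(Kᵢ + α·Naᵢ)].
10^(Vm/59.7) = 10^(43.0/59.7) = 5.2513
So 5.2513·(Kᵢ + α·Naᵢ) = Kₒ + α·Naₒ → α = (5.2513·105.0 − 4.5) / (134.0 − 5.2513·22.0)
α = (551.4 − 4.5) / (134.0 − 115.5) = 546.9/18.47 = 29.61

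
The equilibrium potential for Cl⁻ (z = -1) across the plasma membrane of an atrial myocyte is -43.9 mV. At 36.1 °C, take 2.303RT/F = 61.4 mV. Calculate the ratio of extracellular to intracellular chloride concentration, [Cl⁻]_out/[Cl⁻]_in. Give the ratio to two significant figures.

5.2

log₁₀([out]/[in]) = E·z/(61.4) = -43.9 × -1 / 61.4 = 0.7150
[out]/[in] = 10^(0.7150) = 5.188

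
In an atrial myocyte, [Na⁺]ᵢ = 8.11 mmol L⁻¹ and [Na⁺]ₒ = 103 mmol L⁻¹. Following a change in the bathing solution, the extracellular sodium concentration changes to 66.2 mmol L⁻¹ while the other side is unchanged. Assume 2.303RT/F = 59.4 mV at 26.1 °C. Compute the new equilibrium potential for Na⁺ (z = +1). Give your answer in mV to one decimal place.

After the shift: [Na⁺]_out = 66.2, [Na⁺]_in = 8.11 mmol L⁻¹.
E_new = (59.4/1)·log₁₀(66.2/8.11) = 59.40 · (0.9118) = 54.16 mV

54.2 mV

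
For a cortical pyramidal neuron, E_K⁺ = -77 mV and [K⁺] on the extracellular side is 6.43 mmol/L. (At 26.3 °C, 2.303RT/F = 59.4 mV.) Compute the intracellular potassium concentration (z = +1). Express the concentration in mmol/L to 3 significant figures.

Nernst: E = (59.4/1) · log₁₀([out]/[in]), so log₁₀([out]/[in]) = -77.0 × 1 / 59.4 = -1.2963.
[out]/[in] = 10^(-1.2963) = 0.05055.
[in] = 6.43 / 0.05055 = 127.2 mmol/L.

127 mmol/L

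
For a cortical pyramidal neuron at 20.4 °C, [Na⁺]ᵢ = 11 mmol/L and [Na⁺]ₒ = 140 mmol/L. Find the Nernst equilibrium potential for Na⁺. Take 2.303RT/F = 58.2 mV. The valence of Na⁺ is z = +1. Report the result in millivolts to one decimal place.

E = (58.2/z) · log₁₀([Na⁺]_out/[Na⁺]_in) with z = +1.
= (58.2/1) · log₁₀(140/11) = 58.20 · log₁₀(12.73)
= 58.20 · (1.1047) = 64.30 mV

64.3 mV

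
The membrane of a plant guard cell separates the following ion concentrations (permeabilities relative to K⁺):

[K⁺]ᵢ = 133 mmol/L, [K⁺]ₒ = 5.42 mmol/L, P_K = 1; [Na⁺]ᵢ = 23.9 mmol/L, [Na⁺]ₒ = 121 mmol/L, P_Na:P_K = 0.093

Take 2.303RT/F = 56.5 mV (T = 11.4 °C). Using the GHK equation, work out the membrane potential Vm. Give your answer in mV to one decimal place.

-51.4 mV

Vm = 56.5 · log₁₀[(Σ P·[cation]ₒ + Σ P·[anion]ᵢ) / (Σ P·[cation]ᵢ + Σ P·[anion]ₒ)]
Numerator = 1×5.42 + 0.093×121 = 16.67
Denominator = 1×133 + 0.093×23.9 = 135.2
Vm = 56.5 · log₁₀(0.1233) = 56.5 × (-0.9090) = -51.36 mV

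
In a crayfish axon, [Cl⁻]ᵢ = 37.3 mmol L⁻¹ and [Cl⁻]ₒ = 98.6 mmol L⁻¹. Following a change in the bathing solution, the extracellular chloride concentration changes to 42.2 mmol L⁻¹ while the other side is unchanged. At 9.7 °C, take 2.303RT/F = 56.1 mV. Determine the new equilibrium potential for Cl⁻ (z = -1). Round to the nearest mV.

-3 mV

After the shift: [Cl⁻]_out = 42.2, [Cl⁻]_in = 37.3 mmol L⁻¹.
E_new = (56.1/-1)·log₁₀(42.2/37.3) = -56.10 · (0.0536) = -3.01 mV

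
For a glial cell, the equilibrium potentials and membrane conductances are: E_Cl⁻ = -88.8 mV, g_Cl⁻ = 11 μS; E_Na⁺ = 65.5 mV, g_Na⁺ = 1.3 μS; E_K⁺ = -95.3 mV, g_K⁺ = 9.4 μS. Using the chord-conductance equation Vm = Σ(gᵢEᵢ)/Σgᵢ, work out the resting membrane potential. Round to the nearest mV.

Σ gᵢEᵢ = 11·(-88.8) + 1.3·(65.5) + 9.4·(-95.3) = -1787.47
Σ gᵢ = 11 + 1.3 + 9.4 = 21.7
Vm = -1787.47 / 21.7 = -82.37 mV

-82 mV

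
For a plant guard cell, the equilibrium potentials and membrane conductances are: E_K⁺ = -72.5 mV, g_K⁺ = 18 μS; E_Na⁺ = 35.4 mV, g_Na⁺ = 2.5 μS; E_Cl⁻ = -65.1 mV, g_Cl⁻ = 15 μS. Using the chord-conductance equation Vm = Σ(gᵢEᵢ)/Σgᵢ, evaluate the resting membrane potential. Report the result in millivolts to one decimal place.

-61.8 mV

Σ gᵢEᵢ = 18·(-72.5) + 2.5·(35.4) + 15·(-65.1) = -2193.00
Σ gᵢ = 18 + 2.5 + 15 = 35.5
Vm = -2193.00 / 35.5 = -61.77 mV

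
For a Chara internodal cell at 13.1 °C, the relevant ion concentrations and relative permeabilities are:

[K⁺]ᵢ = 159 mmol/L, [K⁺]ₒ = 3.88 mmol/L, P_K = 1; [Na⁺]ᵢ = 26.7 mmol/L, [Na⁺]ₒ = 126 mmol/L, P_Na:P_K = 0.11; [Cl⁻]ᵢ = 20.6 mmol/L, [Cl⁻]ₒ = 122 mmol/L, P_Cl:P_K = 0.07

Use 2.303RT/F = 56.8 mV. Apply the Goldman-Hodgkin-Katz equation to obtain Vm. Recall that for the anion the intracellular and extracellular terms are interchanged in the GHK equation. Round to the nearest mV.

-54 mV

Vm = 56.8 · log₁₀[(Σ P·[cation]ₒ + Σ P·[anion]ᵢ) / (Σ P·[cation]ᵢ + Σ P·[anion]ₒ)]
Numerator = 1×3.88 + 0.11×126 + 0.07×20.6 = 19.18
Denominator = 1×159 + 0.11×26.7 + 0.07×122 = 170.5
Vm = 56.8 · log₁₀(0.11252) = 56.8 × (-0.9488) = -53.89 mV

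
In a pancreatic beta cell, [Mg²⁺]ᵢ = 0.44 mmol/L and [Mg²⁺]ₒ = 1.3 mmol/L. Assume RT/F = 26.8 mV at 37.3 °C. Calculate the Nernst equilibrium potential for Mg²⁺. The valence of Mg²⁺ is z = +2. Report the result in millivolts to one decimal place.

14.5 mV

E = (26.8/z) · ln([Mg²⁺]_out/[Mg²⁺]_in) with z = +2.
= (26.8/2) · ln(1.3/0.44) = 13.40 · ln(2.955)
= 13.40 · (1.0833) = 14.52 mV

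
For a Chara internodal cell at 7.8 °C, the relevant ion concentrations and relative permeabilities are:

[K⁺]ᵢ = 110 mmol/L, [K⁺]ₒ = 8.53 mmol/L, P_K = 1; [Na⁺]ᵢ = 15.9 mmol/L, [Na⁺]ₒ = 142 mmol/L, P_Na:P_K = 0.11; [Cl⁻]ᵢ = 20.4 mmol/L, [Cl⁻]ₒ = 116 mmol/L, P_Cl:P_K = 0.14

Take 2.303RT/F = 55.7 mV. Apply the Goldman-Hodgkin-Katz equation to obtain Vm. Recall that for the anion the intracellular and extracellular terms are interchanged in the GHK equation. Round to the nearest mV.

-38 mV

Vm = 55.7 · log₁₀[(Σ P·[cation]ₒ + Σ P·[anion]ᵢ) / (Σ P·[cation]ᵢ + Σ P·[anion]ₒ)]
Numerator = 1×8.53 + 0.11×142 + 0.14×20.4 = 27.01
Denominator = 1×110 + 0.11×15.9 + 0.14×116 = 128
Vm = 55.7 · log₁₀(0.211) = 55.7 × (-0.6757) = -37.64 mV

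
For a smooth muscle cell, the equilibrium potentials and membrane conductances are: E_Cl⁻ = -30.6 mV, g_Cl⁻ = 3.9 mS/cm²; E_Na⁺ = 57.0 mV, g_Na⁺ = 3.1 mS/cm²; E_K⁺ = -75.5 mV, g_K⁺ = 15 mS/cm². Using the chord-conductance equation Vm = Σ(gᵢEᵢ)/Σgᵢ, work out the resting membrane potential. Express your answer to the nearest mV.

Σ gᵢEᵢ = 3.9·(-30.6) + 3.1·(57.0) + 15·(-75.5) = -1075.14
Σ gᵢ = 3.9 + 3.1 + 15 = 22
Vm = -1075.14 / 22 = -48.87 mV

-49 mV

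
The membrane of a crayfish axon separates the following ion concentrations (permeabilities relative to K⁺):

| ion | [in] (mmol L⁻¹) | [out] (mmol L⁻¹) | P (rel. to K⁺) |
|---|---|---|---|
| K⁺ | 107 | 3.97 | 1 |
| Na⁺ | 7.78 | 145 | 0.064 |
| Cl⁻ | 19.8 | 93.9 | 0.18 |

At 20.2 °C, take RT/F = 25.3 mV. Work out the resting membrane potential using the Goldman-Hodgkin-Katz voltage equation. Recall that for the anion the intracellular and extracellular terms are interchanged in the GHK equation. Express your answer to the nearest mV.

Vm = 25.3 · ln[(Σ P·[cation]ₒ + Σ P·[anion]ᵢ) / (Σ P·[cation]ᵢ + Σ P·[anion]ₒ)]
Numerator = 1×3.97 + 0.064×145 + 0.18×19.8 = 16.81
Denominator = 1×107 + 0.064×7.78 + 0.18×93.9 = 124.4
Vm = 25.3 · ln(0.13516) = 25.3 × (-2.0013) = -50.63 mV

-51 mV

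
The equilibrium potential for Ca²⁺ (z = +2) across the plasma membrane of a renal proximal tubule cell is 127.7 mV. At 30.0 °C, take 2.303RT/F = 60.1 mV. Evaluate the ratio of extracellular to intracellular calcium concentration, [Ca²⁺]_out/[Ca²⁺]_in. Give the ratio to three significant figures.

log₁₀([out]/[in]) = E·z/(60.1) = 127.7 × 2 / 60.1 = 4.2496
[out]/[in] = 10^(4.2496) = 1.777e+04

17800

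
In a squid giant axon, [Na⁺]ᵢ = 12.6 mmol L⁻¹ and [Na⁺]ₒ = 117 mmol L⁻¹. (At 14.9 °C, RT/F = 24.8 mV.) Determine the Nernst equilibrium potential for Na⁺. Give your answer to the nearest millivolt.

55 mV

E = (24.8/z) · ln([Na⁺]_out/[Na⁺]_in) with z = +1.
= (24.8/1) · ln(117/12.6) = 24.80 · ln(9.286)
= 24.80 · (2.2285) = 55.27 mV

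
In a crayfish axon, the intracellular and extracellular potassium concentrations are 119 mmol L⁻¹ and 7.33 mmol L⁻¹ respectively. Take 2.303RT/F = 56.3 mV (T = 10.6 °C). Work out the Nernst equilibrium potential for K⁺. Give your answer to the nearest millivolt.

-68 mV

E = (56.3/z) · log₁₀([K⁺]_out/[K⁺]_in) with z = +1.
= (56.3/1) · log₁₀(7.33/119) = 56.30 · log₁₀(0.0616)
= 56.30 · (-1.2104) = -68.15 mV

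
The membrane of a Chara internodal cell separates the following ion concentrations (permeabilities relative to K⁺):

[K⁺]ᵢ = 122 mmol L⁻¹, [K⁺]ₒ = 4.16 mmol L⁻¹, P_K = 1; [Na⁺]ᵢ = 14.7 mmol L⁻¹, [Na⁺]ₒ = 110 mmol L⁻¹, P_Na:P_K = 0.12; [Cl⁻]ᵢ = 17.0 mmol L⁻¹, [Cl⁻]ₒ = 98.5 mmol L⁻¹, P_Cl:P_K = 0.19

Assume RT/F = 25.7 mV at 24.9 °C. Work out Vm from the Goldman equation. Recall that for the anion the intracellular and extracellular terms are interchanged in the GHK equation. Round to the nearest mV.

Vm = 25.7 · ln[(Σ P·[cation]ₒ + Σ P·[anion]ᵢ) / (Σ P·[cation]ᵢ + Σ P·[anion]ₒ)]
Numerator = 1×4.16 + 0.12×110 + 0.19×17.0 = 20.59
Denominator = 1×122 + 0.12×14.7 + 0.19×98.5 = 142.5
Vm = 25.7 · ln(0.14451) = 25.7 × (-1.9344) = -49.71 mV

-50 mV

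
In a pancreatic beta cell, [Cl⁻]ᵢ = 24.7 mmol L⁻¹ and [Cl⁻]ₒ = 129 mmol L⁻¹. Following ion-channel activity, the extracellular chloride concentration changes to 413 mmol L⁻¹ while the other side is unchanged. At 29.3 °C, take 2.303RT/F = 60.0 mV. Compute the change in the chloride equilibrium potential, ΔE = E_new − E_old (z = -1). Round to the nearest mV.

E_old = (60.0/-1)·log₁₀(129/24.7) = -43.07 mV
E_new = (60.0/-1)·log₁₀(413/24.7) = -73.40 mV
ΔE = -73.40 − (-43.07) = -30.32 mV

-30 mV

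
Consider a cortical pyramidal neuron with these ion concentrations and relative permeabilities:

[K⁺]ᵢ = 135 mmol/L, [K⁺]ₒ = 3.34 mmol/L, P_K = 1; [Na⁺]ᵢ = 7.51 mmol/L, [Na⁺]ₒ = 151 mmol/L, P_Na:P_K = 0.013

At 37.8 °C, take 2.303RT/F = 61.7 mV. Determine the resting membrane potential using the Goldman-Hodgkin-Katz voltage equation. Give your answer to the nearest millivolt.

Vm = 61.7 · log₁₀[(Σ P·[cation]ₒ + Σ P·[anion]ᵢ) / (Σ P·[cation]ᵢ + Σ P·[anion]ₒ)]
Numerator = 1×3.34 + 0.013×151 = 5.303
Denominator = 1×135 + 0.013×7.51 = 135.1
Vm = 61.7 · log₁₀(0.039253) = 61.7 × (-1.4061) = -86.76 mV

-87 mV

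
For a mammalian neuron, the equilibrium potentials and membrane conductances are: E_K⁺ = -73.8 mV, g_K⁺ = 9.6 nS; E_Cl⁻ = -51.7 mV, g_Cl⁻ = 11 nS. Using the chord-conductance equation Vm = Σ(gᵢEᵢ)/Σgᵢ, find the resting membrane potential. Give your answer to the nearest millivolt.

-62 mV

Σ gᵢEᵢ = 9.6·(-73.8) + 11·(-51.7) = -1277.18
Σ gᵢ = 9.6 + 11 = 20.6
Vm = -1277.18 / 20.6 = -62.00 mV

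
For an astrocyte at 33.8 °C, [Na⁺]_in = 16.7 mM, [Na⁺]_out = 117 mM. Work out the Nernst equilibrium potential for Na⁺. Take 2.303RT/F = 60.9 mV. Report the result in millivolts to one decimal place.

51.5 mV

E = (60.9/z) · log₁₀([Na⁺]_out/[Na⁺]_in) with z = +1.
= (60.9/1) · log₁₀(117/16.7) = 60.90 · log₁₀(7.006)
= 60.90 · (0.8455) = 51.49 mV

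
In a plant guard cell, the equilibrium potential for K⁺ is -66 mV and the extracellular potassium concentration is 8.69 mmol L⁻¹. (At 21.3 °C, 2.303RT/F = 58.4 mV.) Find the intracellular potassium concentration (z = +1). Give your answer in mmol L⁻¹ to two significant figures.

120 mmol L⁻¹

Nernst: E = (58.4/1) · log₁₀([out]/[in]), so log₁₀([out]/[in]) = -66.0 × 1 / 58.4 = -1.1301.
[out]/[in] = 10^(-1.1301) = 0.07411.
[in] = 8.69 / 0.07411 = 117.3 mmol L⁻¹.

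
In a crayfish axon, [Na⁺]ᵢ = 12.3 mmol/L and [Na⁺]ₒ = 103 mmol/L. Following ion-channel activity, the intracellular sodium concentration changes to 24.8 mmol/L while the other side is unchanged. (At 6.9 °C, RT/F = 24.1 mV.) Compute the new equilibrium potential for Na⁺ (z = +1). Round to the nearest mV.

After the shift: [Na⁺]_out = 103, [Na⁺]_in = 24.8 mmol/L.
E_new = (24.1/1)·ln(103/24.8) = 24.10 · (1.4239) = 34.32 mV

34 mV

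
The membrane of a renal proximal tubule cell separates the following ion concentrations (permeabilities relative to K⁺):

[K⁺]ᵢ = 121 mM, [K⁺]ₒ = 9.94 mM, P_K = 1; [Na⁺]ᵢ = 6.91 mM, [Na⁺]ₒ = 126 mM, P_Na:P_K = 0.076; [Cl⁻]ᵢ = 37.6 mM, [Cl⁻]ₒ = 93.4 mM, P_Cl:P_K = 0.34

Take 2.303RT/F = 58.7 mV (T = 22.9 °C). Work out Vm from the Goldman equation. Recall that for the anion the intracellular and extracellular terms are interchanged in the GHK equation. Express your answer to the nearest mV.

Vm = 58.7 · log₁₀[(Σ P·[cation]ₒ + Σ P·[anion]ᵢ) / (Σ P·[cation]ᵢ + Σ P·[anion]ₒ)]
Numerator = 1×9.94 + 0.076×126 + 0.34×37.6 = 32.3
Denominator = 1×121 + 0.076×6.91 + 0.34×93.4 = 153.3
Vm = 58.7 · log₁₀(0.21072) = 58.7 × (-0.6763) = -39.70 mV

-40 mV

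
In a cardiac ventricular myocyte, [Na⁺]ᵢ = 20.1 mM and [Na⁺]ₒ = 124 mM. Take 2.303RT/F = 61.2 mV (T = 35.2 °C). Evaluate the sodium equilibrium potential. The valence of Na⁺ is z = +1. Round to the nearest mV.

48 mV

E = (61.2/z) · log₁₀([Na⁺]_out/[Na⁺]_in) with z = +1.
= (61.2/1) · log₁₀(124/20.1) = 61.20 · log₁₀(6.169)
= 61.20 · (0.7902) = 48.36 mV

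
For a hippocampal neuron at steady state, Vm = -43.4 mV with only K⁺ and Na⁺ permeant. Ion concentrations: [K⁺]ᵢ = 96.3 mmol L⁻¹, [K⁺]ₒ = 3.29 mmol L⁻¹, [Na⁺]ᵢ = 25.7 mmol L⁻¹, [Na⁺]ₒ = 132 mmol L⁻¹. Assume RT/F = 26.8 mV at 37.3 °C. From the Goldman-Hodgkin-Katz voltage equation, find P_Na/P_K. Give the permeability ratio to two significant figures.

Let α = P_Na/P_K. GHK: Vm = 26.8·ln[(Kₒ + α·Naₒ)/(Kᵢ + α·Naᵢ)].
e^(Vm/26.8) = e^(-43.4/26.8) = 0.19802
So 0.19802·(Kᵢ + α·Naᵢ) = Kₒ + α·Naₒ → α = (0.19802·96.3 − 3.29) / (132.0 − 0.19802·25.7)
α = (19.07 − 3.29) / (132.0 − 5.089) = 15.78/126.9 = 0.1243

0.12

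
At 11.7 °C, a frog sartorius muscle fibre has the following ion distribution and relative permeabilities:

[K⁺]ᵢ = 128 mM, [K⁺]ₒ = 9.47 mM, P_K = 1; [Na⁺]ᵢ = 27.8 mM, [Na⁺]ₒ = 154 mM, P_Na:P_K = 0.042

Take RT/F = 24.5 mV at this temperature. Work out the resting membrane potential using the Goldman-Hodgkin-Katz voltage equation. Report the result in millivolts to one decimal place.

-51.3 mV

Vm = 24.5 · ln[(Σ P·[cation]ₒ + Σ P·[anion]ᵢ) / (Σ P·[cation]ᵢ + Σ P·[anion]ₒ)]
Numerator = 1×9.47 + 0.042×154 = 15.94
Denominator = 1×128 + 0.042×27.8 = 129.2
Vm = 24.5 · ln(0.12339) = 24.5 × (-2.0924) = -51.26 mV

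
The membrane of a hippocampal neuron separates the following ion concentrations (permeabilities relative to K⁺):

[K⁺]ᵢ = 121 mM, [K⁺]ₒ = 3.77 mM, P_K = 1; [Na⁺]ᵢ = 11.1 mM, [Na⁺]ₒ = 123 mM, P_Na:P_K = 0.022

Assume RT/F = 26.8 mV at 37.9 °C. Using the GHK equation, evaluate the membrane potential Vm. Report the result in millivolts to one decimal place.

Vm = 26.8 · ln[(Σ P·[cation]ₒ + Σ P·[anion]ᵢ) / (Σ P·[cation]ᵢ + Σ P·[anion]ₒ)]
Numerator = 1×3.77 + 0.022×123 = 6.476
Denominator = 1×121 + 0.022×11.1 = 121.2
Vm = 26.8 · ln(0.053413) = 26.8 × (-2.9297) = -78.52 mV

-78.5 mV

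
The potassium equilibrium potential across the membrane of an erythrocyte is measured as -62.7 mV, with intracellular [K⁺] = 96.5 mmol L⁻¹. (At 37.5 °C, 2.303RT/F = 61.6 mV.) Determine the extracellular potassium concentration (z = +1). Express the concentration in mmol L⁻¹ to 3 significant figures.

9.26 mmol L⁻¹

Nernst: E = (61.6/1) · log₁₀([out]/[in]), so log₁₀([out]/[in]) = -62.7 × 1 / 61.6 = -1.0179.
[out]/[in] = 10^(-1.0179) = 0.09597.
[out] = 0.09597 × 96.5 = 9.261 mmol L⁻¹.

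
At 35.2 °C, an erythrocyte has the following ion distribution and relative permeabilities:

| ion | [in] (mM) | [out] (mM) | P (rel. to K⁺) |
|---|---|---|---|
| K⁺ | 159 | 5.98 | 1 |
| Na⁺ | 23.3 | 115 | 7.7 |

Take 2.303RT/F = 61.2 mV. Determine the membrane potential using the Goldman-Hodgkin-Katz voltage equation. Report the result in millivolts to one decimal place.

Vm = 61.2 · log₁₀[(Σ P·[cation]ₒ + Σ P·[anion]ᵢ) / (Σ P·[cation]ᵢ + Σ P·[anion]ₒ)]
Numerator = 1×5.98 + 7.7×115 = 891.5
Denominator = 1×159 + 7.7×23.3 = 338.4
Vm = 61.2 · log₁₀(2.6343) = 61.2 × (0.4207) = 25.74 mV

25.7 mV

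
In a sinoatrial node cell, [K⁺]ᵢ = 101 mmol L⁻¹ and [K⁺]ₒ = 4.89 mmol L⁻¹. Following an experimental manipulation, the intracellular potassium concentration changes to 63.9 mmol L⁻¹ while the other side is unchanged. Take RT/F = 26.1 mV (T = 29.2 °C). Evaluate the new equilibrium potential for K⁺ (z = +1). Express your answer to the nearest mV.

-67 mV

After the shift: [K⁺]_out = 4.89, [K⁺]_in = 63.9 mmol L⁻¹.
E_new = (26.1/1)·ln(4.89/63.9) = 26.10 · (-2.5701) = -67.08 mV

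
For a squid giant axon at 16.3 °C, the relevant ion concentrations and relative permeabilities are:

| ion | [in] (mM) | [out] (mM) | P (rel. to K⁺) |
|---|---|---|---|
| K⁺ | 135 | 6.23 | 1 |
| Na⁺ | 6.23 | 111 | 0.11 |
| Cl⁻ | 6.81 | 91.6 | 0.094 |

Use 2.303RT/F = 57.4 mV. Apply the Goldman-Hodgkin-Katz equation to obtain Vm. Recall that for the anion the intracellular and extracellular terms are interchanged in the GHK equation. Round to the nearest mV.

Vm = 57.4 · log₁₀[(Σ P·[cation]ₒ + Σ P·[anion]ᵢ) / (Σ P·[cation]ᵢ + Σ P·[anion]ₒ)]
Numerator = 1×6.23 + 0.11×111 + 0.094×6.81 = 19.08
Denominator = 1×135 + 0.11×6.23 + 0.094×91.6 = 144.3
Vm = 57.4 · log₁₀(0.13223) = 57.4 × (-0.8787) = -50.44 mV

-50 mV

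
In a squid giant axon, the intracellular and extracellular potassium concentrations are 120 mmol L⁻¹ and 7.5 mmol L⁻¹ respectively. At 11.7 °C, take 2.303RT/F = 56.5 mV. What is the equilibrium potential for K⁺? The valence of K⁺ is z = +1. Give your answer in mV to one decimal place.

-68.0 mV

E = (56.5/z) · log₁₀([K⁺]_out/[K⁺]_in) with z = +1.
= (56.5/1) · log₁₀(7.5/120) = 56.50 · log₁₀(0.0625)
= 56.50 · (-1.2041) = -68.03 mV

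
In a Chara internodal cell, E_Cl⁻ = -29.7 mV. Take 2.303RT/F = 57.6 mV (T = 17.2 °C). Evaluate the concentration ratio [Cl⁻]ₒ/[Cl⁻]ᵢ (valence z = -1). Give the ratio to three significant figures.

log₁₀([out]/[in]) = E·z/(57.6) = -29.7 × -1 / 57.6 = 0.5156
[out]/[in] = 10^(0.5156) = 3.278

3.28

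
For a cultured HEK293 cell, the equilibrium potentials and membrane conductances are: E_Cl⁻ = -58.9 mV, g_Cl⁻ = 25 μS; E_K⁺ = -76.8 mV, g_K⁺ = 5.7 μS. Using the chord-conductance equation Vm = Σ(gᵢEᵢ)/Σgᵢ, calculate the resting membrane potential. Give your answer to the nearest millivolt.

-62 mV

Σ gᵢEᵢ = 25·(-58.9) + 5.7·(-76.8) = -1910.26
Σ gᵢ = 25 + 5.7 = 30.7
Vm = -1910.26 / 30.7 = -62.22 mV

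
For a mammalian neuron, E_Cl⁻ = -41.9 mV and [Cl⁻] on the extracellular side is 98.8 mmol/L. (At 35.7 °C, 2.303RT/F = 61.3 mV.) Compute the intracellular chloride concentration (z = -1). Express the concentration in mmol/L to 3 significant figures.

Nernst: E = (61.3/-1) · log₁₀([out]/[in]), so log₁₀([out]/[in]) = -41.9 × -1 / 61.3 = 0.6835.
[out]/[in] = 10^(0.6835) = 4.825.
[in] = 98.8 / 4.825 = 20.48 mmol/L.

20.5 mmol/L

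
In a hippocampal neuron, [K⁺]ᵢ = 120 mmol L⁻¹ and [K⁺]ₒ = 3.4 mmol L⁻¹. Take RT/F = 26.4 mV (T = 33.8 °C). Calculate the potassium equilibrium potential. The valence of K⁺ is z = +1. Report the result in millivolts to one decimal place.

E = (26.4/z) · ln([K⁺]_out/[K⁺]_in) with z = +1.
= (26.4/1) · ln(3.4/120) = 26.40 · ln(0.02833)
= 26.40 · (-3.5637) = -94.08 mV

-94.1 mV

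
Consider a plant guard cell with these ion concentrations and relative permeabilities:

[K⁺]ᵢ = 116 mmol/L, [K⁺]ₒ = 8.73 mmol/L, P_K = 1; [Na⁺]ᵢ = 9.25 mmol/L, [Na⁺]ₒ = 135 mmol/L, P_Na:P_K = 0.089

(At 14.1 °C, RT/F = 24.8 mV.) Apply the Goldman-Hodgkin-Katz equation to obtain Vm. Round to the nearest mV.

Vm = 24.8 · ln[(Σ P·[cation]ₒ + Σ P·[anion]ᵢ) / (Σ P·[cation]ᵢ + Σ P·[anion]ₒ)]
Numerator = 1×8.73 + 0.089×135 = 20.74
Denominator = 1×116 + 0.089×9.25 = 116.8
Vm = 24.8 · ln(0.17758) = 24.8 × (-1.7284) = -42.86 mV

-43 mV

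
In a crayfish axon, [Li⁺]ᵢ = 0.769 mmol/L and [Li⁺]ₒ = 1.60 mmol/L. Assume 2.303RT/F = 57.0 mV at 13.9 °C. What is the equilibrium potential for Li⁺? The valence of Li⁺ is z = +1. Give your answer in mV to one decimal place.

E = (57.0/z) · log₁₀([Li⁺]_out/[Li⁺]_in) with z = +1.
= (57.0/1) · log₁₀(1.60/0.769) = 57.00 · log₁₀(2.081)
= 57.00 · (0.3182) = 18.14 mV

18.1 mV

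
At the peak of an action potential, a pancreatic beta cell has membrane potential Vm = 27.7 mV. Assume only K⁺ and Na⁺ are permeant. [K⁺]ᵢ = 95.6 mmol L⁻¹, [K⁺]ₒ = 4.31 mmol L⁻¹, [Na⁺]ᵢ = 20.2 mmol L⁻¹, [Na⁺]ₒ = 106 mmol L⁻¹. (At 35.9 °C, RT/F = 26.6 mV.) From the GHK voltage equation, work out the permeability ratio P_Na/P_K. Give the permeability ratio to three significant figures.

5.46

Let α = P_Na/P_K. GHK: Vm = 26.6·ln[(Kₒ + α·Naₒ)/(Kᵢ + α·Naᵢ)].
e^(Vm/26.6) = e^(27.7/26.6) = 2.833
So 2.833·(Kᵢ + α·Naᵢ) = Kₒ + α·Naₒ → α = (2.833·95.6 − 4.31) / (106.0 − 2.833·20.2)
α = (270.8 − 4.31) / (106.0 − 57.23) = 266.5/48.77 = 5.465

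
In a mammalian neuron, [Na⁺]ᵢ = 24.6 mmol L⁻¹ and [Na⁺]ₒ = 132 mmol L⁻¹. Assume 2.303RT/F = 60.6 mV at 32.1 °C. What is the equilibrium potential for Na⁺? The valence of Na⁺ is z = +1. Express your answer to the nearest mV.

E = (60.6/z) · log₁₀([Na⁺]_out/[Na⁺]_in) with z = +1.
= (60.6/1) · log₁₀(132/24.6) = 60.60 · log₁₀(5.366)
= 60.60 · (0.7296) = 44.22 mV

44 mV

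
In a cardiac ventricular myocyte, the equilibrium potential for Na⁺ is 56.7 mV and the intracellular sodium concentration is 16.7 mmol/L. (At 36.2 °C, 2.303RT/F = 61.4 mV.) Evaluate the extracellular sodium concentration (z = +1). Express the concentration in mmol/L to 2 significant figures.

140 mmol/L

Nernst: E = (61.4/1) · log₁₀([out]/[in]), so log₁₀([out]/[in]) = 56.7 × 1 / 61.4 = 0.9235.
[out]/[in] = 10^(0.9235) = 8.384.
[out] = 8.384 × 16.7 = 140 mmol/L.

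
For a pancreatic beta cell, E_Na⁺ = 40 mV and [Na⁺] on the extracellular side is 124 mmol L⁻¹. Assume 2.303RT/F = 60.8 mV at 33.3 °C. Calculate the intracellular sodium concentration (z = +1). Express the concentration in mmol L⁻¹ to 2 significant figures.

27 mmol L⁻¹

Nernst: E = (60.8/1) · log₁₀([out]/[in]), so log₁₀([out]/[in]) = 40.0 × 1 / 60.8 = 0.6579.
[out]/[in] = 10^(0.6579) = 4.549.
[in] = 124 / 4.549 = 27.26 mmol L⁻¹.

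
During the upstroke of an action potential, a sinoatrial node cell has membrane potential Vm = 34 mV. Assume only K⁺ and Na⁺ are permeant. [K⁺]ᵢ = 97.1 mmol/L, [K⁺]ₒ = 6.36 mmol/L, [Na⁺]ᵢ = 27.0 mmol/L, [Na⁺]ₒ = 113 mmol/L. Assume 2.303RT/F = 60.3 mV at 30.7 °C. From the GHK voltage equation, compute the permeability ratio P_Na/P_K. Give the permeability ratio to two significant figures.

25

Let α = P_Na/P_K. GHK: Vm = 60.3·log₁₀[(Kₒ + α·Naₒ)/(Kᵢ + α·Naᵢ)].
10^(Vm/60.3) = 10^(34.0/60.3) = 3.6631
So 3.6631·(Kᵢ + α·Naᵢ) = Kₒ + α·Naₒ → α = (3.6631·97.1 − 6.36) / (113.0 − 3.6631·27.0)
α = (355.7 − 6.36) / (113.0 − 98.9) = 349.3/14.1 = 24.78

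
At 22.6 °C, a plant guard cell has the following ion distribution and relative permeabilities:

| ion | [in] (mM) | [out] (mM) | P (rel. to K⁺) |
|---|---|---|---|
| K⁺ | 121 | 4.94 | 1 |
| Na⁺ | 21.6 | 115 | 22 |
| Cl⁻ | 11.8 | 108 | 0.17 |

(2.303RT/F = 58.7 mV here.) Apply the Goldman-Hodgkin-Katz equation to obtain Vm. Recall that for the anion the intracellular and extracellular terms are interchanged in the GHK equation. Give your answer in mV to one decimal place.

Vm = 58.7 · log₁₀[(Σ P·[cation]ₒ + Σ P·[anion]ᵢ) / (Σ P·[cation]ᵢ + Σ P·[anion]ₒ)]
Numerator = 1×4.94 + 22×115 + 0.17×11.8 = 2537
Denominator = 1×121 + 22×21.6 + 0.17×108 = 614.6
Vm = 58.7 · log₁₀(4.1281) = 58.7 × (0.6157) = 36.14 mV

36.1 mV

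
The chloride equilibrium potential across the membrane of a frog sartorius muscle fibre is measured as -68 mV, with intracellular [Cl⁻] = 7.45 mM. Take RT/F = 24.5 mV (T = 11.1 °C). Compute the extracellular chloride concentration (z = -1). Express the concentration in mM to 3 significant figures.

Nernst: E = (24.5/-1) · ln([out]/[in]), so ln([out]/[in]) = -68.0 × -1 / 24.5 = 2.7755.
[out]/[in] = e^(2.7755) = 16.05.
[out] = 16.05 × 7.45 = 119.5 mM.

120 mM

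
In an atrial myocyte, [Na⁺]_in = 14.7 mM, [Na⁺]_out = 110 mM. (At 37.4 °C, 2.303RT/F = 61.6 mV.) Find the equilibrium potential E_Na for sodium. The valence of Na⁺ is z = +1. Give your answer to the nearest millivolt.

54 mV

E = (61.6/z) · log₁₀([Na⁺]_out/[Na⁺]_in) with z = +1.
= (61.6/1) · log₁₀(110/14.7) = 61.60 · log₁₀(7.483)
= 61.60 · (0.8741) = 53.84 mV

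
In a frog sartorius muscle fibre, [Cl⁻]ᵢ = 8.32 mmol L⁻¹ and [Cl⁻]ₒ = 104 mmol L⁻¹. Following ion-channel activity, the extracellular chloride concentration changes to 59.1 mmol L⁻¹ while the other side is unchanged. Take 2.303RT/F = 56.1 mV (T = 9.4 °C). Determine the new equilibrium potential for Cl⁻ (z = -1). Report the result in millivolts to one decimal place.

After the shift: [Cl⁻]_out = 59.1, [Cl⁻]_in = 8.32 mmol L⁻¹.
E_new = (56.1/-1)·log₁₀(59.1/8.32) = -56.10 · (0.8515) = -47.77 mV

-47.8 mV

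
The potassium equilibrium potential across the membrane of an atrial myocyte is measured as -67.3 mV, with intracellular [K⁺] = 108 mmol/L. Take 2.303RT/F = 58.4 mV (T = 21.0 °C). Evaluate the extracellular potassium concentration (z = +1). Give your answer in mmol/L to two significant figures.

7.6 mmol/L

Nernst: E = (58.4/1) · log₁₀([out]/[in]), so log₁₀([out]/[in]) = -67.3 × 1 / 58.4 = -1.1524.
[out]/[in] = 10^(-1.1524) = 0.0704.
[out] = 0.0704 × 108 = 7.604 mmol/L.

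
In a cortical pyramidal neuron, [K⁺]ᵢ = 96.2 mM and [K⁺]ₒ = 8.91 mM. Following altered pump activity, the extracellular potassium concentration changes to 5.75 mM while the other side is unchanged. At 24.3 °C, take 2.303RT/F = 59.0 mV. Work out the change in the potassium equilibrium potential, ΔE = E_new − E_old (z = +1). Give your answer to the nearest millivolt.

-11 mV

E_old = (59.0/1)·log₁₀(8.91/96.2) = -60.96 mV
E_new = (59.0/1)·log₁₀(5.75/96.2) = -72.19 mV
ΔE = -72.19 − (-60.96) = -11.22 mV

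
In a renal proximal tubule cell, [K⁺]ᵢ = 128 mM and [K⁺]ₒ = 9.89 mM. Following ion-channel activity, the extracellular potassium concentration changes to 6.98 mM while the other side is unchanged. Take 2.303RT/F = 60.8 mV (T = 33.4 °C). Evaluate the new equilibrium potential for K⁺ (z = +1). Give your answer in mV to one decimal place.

-76.8 mV

After the shift: [K⁺]_out = 6.98, [K⁺]_in = 128 mM.
E_new = (60.8/1)·log₁₀(6.98/128) = 60.80 · (-1.2634) = -76.81 mV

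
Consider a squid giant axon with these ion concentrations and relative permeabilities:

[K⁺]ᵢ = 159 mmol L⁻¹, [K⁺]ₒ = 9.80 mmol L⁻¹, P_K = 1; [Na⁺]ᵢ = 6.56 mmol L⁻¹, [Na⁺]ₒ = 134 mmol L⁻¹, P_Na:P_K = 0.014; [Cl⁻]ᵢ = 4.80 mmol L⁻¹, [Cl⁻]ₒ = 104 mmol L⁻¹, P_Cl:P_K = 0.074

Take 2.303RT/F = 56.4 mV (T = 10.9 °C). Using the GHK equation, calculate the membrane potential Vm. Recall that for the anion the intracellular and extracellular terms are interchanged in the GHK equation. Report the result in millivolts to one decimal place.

-64.4 mV

Vm = 56.4 · log₁₀[(Σ P·[cation]ₒ + Σ P·[anion]ᵢ) / (Σ P·[cation]ᵢ + Σ P·[anion]ₒ)]
Numerator = 1×9.80 + 0.014×134 + 0.074×4.80 = 12.03
Denominator = 1×159 + 0.014×6.56 + 0.074×104 = 166.8
Vm = 56.4 · log₁₀(0.072135) = 56.4 × (-1.1419) = -64.40 mV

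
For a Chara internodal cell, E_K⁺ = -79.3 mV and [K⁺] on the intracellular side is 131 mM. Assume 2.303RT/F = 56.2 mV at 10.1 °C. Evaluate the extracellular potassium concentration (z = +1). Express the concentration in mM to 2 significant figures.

Nernst: E = (56.2/1) · log₁₀([out]/[in]), so log₁₀([out]/[in]) = -79.3 × 1 / 56.2 = -1.4110.
[out]/[in] = 10^(-1.4110) = 0.03881.
[out] = 0.03881 × 131 = 5.084 mM.

5.1 mM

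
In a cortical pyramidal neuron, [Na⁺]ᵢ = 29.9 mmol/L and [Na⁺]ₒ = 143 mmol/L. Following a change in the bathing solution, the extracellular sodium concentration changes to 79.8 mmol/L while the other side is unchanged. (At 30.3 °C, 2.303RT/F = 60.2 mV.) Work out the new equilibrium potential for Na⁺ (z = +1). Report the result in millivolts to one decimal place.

25.7 mV

After the shift: [Na⁺]_out = 79.8, [Na⁺]_in = 29.9 mmol/L.
E_new = (60.2/1)·log₁₀(79.8/29.9) = 60.20 · (0.4263) = 25.67 mV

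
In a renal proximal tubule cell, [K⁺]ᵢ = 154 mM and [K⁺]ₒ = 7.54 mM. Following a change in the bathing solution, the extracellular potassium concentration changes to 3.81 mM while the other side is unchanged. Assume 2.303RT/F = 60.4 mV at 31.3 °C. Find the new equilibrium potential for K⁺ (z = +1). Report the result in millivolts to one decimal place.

After the shift: [K⁺]_out = 3.81, [K⁺]_in = 154 mM.
E_new = (60.4/1)·log₁₀(3.81/154) = 60.40 · (-1.6066) = -97.04 mV

-97.0 mV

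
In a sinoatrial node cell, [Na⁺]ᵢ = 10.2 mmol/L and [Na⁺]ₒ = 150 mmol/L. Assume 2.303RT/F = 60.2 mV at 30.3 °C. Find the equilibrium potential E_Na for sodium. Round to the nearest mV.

E = (60.2/z) · log₁₀([Na⁺]_out/[Na⁺]_in) with z = +1.
= (60.2/1) · log₁₀(150/10.2) = 60.20 · log₁₀(14.71)
= 60.20 · (1.1675) = 70.28 mV

70 mV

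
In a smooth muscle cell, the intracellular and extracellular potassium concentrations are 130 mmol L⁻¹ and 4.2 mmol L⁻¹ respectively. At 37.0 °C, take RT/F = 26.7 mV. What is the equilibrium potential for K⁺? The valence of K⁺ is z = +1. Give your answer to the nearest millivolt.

-92 mV

E = (26.7/z) · ln([K⁺]_out/[K⁺]_in) with z = +1.
= (26.7/1) · ln(4.2/130) = 26.70 · ln(0.03231)
= 26.70 · (-3.4324) = -91.65 mV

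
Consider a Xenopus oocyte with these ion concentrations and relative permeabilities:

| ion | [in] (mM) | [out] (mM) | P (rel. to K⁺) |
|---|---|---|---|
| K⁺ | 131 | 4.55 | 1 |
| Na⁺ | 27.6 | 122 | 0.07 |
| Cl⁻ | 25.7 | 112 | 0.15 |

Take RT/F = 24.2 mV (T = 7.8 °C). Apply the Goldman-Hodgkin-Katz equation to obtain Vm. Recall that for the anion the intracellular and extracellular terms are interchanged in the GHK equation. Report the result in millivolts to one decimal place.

Vm = 24.2 · ln[(Σ P·[cation]ₒ + Σ P·[anion]ᵢ) / (Σ P·[cation]ᵢ + Σ P·[anion]ₒ)]
Numerator = 1×4.55 + 0.07×122 + 0.15×25.7 = 16.95
Denominator = 1×131 + 0.07×27.6 + 0.15×112 = 149.7
Vm = 24.2 · ln(0.11317) = 24.2 × (-2.1789) = -52.73 mV

-52.7 mV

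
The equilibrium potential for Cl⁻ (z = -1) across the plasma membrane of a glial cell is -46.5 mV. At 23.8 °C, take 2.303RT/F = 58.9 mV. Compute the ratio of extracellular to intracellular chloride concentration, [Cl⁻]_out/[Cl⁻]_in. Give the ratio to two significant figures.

log₁₀([out]/[in]) = E·z/(58.9) = -46.5 × -1 / 58.9 = 0.7895
[out]/[in] = 10^(0.7895) = 6.158

6.2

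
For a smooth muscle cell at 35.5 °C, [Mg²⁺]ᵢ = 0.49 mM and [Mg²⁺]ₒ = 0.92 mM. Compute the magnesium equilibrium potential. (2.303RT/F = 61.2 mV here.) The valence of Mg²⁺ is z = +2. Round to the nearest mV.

E = (61.2/z) · log₁₀([Mg²⁺]_out/[Mg²⁺]_in) with z = +2.
= (61.2/2) · log₁₀(0.92/0.49) = 30.60 · log₁₀(1.878)
= 30.60 · (0.2736) = 8.37 mV

8 mV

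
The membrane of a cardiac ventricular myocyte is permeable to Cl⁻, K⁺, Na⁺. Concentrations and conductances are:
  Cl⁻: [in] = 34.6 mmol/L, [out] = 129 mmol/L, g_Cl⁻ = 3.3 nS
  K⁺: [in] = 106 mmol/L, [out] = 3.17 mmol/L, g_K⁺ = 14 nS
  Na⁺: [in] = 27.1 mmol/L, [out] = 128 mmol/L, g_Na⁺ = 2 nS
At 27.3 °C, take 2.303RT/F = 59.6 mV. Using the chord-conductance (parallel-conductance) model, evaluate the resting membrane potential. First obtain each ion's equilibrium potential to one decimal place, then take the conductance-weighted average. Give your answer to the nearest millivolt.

-68 mV

E_Cl⁻ = (59.6/-1)·log₁₀(129/34.6) = -34.1 mV
E_K⁺ = (59.6/1)·log₁₀(3.17/106) = -90.8 mV
E_Na⁺ = (59.6/1)·log₁₀(128/27.1) = 40.2 mV
Vm = (Σ gᵢEᵢ)/(Σ gᵢ) = (3.3·-34.1 + 14·-90.8 + 2·40.2) / (3.3 + 14 + 2)
= -1303.33 / 19.3 = -67.53 mV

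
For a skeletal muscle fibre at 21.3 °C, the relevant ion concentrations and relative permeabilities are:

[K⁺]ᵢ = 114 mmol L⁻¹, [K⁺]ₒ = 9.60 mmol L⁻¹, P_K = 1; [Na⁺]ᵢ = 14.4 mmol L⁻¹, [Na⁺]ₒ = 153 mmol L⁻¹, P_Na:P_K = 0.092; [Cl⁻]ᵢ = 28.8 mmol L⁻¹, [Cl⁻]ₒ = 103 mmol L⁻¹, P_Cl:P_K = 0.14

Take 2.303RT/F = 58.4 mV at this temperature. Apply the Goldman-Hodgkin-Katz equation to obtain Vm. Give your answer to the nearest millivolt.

-39 mV

Vm = 58.4 · log₁₀[(Σ P·[cation]ₒ + Σ P·[anion]ᵢ) / (Σ P·[cation]ᵢ + Σ P·[anion]ₒ)]
Numerator = 1×9.60 + 0.092×153 + 0.14×28.8 = 27.71
Denominator = 1×114 + 0.092×14.4 + 0.14×103 = 129.7
Vm = 58.4 · log₁₀(0.21356) = 58.4 × (-0.6705) = -39.16 mV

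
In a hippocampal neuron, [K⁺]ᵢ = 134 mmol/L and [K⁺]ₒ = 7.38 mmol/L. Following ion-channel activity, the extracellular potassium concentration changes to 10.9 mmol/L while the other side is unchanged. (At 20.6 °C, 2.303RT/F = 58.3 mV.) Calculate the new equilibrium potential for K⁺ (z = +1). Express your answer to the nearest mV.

-64 mV

After the shift: [K⁺]_out = 10.9, [K⁺]_in = 134 mmol/L.
E_new = (58.3/1)·log₁₀(10.9/134) = 58.30 · (-1.0897) = -63.53 mV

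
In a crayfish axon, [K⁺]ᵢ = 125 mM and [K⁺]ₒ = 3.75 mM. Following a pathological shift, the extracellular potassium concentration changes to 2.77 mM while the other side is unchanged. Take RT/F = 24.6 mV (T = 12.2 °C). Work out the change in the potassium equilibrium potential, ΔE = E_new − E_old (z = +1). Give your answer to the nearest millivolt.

E_old = (24.6/1)·ln(3.75/125) = -86.26 mV
E_new = (24.6/1)·ln(2.77/125) = -93.71 mV
ΔE = -93.71 − (-86.26) = -7.45 mV

-7 mV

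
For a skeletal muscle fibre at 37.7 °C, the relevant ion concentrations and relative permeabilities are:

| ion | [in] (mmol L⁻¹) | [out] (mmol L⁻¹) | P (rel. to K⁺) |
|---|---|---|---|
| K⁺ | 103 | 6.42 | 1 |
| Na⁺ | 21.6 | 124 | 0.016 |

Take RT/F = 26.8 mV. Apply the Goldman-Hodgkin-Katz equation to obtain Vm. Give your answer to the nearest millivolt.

Vm = 26.8 · ln[(Σ P·[cation]ₒ + Σ P·[anion]ᵢ) / (Σ P·[cation]ᵢ + Σ P·[anion]ₒ)]
Numerator = 1×6.42 + 0.016×124 = 8.404
Denominator = 1×103 + 0.016×21.6 = 103.3
Vm = 26.8 · ln(0.081319) = 26.8 × (-2.5094) = -67.25 mV

-67 mV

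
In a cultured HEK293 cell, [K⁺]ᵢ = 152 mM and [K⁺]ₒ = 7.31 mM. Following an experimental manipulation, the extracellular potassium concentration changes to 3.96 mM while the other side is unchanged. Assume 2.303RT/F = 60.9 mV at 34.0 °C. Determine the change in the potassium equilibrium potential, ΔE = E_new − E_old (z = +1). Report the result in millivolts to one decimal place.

E_old = (60.9/1)·log₁₀(7.31/152) = -80.26 mV
E_new = (60.9/1)·log₁₀(3.96/152) = -96.47 mV
ΔE = -96.47 − (-80.26) = -16.21 mV

-16.2 mV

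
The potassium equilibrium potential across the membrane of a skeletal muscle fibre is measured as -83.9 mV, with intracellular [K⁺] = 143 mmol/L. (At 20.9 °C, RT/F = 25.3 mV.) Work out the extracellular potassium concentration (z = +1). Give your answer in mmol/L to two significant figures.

Nernst: E = (25.3/1) · ln([out]/[in]), so ln([out]/[in]) = -83.9 × 1 / 25.3 = -3.3162.
[out]/[in] = e^(-3.3162) = 0.03629.
[out] = 0.03629 × 143 = 5.19 mmol/L.

5.2 mmol/L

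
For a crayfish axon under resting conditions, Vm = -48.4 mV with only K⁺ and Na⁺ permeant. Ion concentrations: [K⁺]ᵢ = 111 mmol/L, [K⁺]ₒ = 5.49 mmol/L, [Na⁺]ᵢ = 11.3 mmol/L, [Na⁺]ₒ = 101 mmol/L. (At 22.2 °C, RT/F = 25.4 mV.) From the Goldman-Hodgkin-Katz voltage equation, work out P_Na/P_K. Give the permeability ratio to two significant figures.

Let α = P_Na/P_K. GHK: Vm = 25.4·ln[(Kₒ + α·Naₒ)/(Kᵢ + α·Naᵢ)].
e^(Vm/25.4) = e^(-48.4/25.4) = 0.14875
So 0.14875·(Kᵢ + α·Naᵢ) = Kₒ + α·Naₒ → α = (0.14875·111.0 − 5.49) / (101.0 − 0.14875·11.3)
α = (16.51 − 5.49) / (101.0 − 1.681) = 11.02/99.32 = 0.111

0.11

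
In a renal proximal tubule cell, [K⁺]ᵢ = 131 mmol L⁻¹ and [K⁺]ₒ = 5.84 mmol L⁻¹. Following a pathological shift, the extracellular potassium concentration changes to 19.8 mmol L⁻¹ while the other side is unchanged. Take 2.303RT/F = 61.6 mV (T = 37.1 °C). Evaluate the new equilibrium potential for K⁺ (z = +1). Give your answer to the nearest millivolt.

After the shift: [K⁺]_out = 19.8, [K⁺]_in = 131 mmol L⁻¹.
E_new = (61.6/1)·log₁₀(19.8/131) = 61.60 · (-0.8206) = -50.55 mV

-51 mV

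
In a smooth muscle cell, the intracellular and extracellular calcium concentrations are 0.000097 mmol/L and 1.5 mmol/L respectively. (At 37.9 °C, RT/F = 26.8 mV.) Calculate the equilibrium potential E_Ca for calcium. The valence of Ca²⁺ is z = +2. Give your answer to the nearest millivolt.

E = (26.8/z) · ln([Ca²⁺]_out/[Ca²⁺]_in) with z = +2.
= (26.8/2) · ln(1.5/0.000097) = 13.40 · ln(1.546e+04)
= 13.40 · (9.6463) = 129.26 mV

129 mV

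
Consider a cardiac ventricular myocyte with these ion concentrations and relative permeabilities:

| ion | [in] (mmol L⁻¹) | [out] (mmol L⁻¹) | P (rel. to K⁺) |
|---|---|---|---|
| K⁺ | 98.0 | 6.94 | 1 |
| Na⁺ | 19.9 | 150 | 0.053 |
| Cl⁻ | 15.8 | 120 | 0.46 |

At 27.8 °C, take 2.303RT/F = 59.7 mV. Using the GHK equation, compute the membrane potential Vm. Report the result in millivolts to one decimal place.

-50.3 mV

Vm = 59.7 · log₁₀[(Σ P·[cation]ₒ + Σ P·[anion]ᵢ) / (Σ P·[cation]ᵢ + Σ P·[anion]ₒ)]
Numerator = 1×6.94 + 0.053×150 + 0.46×15.8 = 22.16
Denominator = 1×98.0 + 0.053×19.9 + 0.46×120 = 154.3
Vm = 59.7 · log₁₀(0.14365) = 59.7 × (-0.8427) = -50.31 mV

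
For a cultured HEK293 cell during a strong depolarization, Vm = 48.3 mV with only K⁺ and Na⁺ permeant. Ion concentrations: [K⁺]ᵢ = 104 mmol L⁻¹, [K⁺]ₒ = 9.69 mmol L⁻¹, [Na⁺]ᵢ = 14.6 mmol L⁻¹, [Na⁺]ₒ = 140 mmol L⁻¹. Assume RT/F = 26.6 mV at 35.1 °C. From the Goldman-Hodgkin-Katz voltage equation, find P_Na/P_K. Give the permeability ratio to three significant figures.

12.5

Let α = P_Na/P_K. GHK: Vm = 26.6·ln[(Kₒ + α·Naₒ)/(Kᵢ + α·Naᵢ)].
e^(Vm/26.6) = e^(48.3/26.6) = 6.1459
So 6.1459·(Kᵢ + α·Naᵢ) = Kₒ + α·Naₒ → α = (6.1459·104.0 − 9.69) / (140.0 − 6.1459·14.6)
α = (639.2 − 9.69) / (140.0 − 89.73) = 629.5/50.27 = 12.52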